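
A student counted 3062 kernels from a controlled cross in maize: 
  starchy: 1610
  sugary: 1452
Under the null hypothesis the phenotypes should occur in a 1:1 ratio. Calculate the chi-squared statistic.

8.153

Under the 1:1 hypothesis (Σ ratio = 2, N = 3062):
  starchy: 3062 × 1/2 = 1531
  sugary: 3062 × 1/2 = 1531
χ² = Σ (O − E)² / E
  starchy: (1610 − 1531)² / 1531 = 4.0764
  sugary: (1452 − 1531)² / 1531 = 4.0764
χ² = 4.0764 + 4.0764 = 8.1528 ≈ 8.153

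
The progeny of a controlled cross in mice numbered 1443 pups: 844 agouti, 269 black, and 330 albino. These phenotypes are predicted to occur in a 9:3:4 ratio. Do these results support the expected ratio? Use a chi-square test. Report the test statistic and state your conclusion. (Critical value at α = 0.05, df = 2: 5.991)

3.916; consistent

The 9:3:4 ratio has 16 parts, so with N = 1443 the expected counts are:
  agouti: 1443 × 9/16 = 811.6875
  black: 1443 × 3/16 = 270.5625
  albino: 1443 × 4/16 = 360.75
χ² = Σ (O − E)² / E
  agouti: (844 − 811.6875)² / 811.6875 = 1.2863
  black: (269 − 270.5625)² / 270.5625 = 0.0090
  albino: (330 − 360.75)² / 360.75 = 2.6211
χ² = 1.2863 + 0.0090 + 2.6211 = 3.9164 ≈ 3.916
Degrees of freedom = 3 − 1 = 2; critical value at α = 0.05 is 5.991.
Since 3.916 < 5.991, we fail to reject the null hypothesis — the data are consistent with the 9:3:4 ratio.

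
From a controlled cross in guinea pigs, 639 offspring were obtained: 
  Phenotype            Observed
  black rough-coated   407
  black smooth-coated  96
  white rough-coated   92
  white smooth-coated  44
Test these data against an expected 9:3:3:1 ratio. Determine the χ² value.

Total ratio parts = 16. Expected numbers out of 639:
  black rough-coated: 639 × 9/16 = 359.4375
  black smooth-coated: 639 × 3/16 = 119.8125
  white rough-coated: 639 × 3/16 = 119.8125
  white smooth-coated: 639 × 1/16 = 39.9375
χ² = Σ (O − E)² / E
  black rough-coated: (407 − 359.4375)² / 359.4375 = 6.2937
  black smooth-coated: (96 − 119.8125)² / 119.8125 = 4.7327
  white rough-coated: (92 − 119.8125)² / 119.8125 = 6.4562
  white smooth-coated: (44 − 39.9375)² / 39.9375 = 0.4132
χ² = 6.2937 + 4.7327 + 6.4562 + 0.4132 = 17.8958 ≈ 17.896

17.896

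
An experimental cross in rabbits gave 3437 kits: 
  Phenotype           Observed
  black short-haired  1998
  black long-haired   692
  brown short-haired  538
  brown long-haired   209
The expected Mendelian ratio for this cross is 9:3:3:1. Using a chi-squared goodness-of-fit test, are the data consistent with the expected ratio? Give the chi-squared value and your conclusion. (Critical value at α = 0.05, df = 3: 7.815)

Under the 9:3:3:1 hypothesis (Σ ratio = 16, N = 3437):
  black short-haired: 3437 × 9/16 = 1933.3125
  black long-haired: 3437 × 3/16 = 644.4375
  brown short-haired: 3437 × 3/16 = 644.4375
  brown long-haired: 3437 × 1/16 = 214.8125
χ² = Σ (O − E)² / E
  black short-haired: (1998 − 1933.3125)² / 1933.3125 = 2.1644
  black long-haired: (692 − 644.4375)² / 644.4375 = 3.5103
  brown short-haired: (538 − 644.4375)² / 644.4375 = 17.5796
  brown long-haired: (209 − 214.8125)² / 214.8125 = 0.1573
χ² = 2.1644 + 3.5103 + 17.5796 + 0.1573 = 23.4116 ≈ 23.412
Degrees of freedom = 4 − 1 = 3; critical value at α = 0.05 is 7.815.
Since 23.412 > 7.815, we reject the null hypothesis — the data do not fit the 9:3:3:1 ratio.

23.412; not consistent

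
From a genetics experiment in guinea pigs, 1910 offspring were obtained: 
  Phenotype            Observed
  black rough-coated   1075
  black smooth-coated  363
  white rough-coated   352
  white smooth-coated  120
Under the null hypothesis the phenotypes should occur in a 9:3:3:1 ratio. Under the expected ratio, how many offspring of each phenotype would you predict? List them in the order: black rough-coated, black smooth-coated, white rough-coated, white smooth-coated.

Under the 9:3:3:1 hypothesis (Σ ratio = 16, N = 1910):
  black rough-coated: 1910 × 9/16 = 1074.375
  black smooth-coated: 1910 × 3/16 = 358.125
  white rough-coated: 1910 × 3/16 = 358.125
  white smooth-coated: 1910 × 1/16 = 119.375

1074.375, 358.125, 358.125, 119.375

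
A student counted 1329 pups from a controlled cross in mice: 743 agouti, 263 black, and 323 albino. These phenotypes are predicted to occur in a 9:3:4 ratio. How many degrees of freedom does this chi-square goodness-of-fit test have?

A goodness-of-fit test with 3 phenotype classes has df = 3 − 1 = 2.

2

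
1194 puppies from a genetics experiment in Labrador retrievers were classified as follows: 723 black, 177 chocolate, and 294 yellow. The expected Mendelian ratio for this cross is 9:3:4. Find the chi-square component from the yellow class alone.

0.068

Total ratio parts = 16. Expected numbers out of 1194:
  black: 1194 × 9/16 = 671.625
  chocolate: 1194 × 3/16 = 223.875
  yellow: 1194 × 4/16 = 298.5
Contribution of yellow: (294 − 298.5)² / 298.5 = 0.0678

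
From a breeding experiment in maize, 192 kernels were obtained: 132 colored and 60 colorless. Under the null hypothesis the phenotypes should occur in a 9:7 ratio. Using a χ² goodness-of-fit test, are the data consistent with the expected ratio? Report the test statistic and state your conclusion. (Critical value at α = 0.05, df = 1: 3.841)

The 9:7 ratio has 16 parts, so with N = 192 the expected counts are:
  colored: 192 × 9/16 = 108
  colorless: 192 × 7/16 = 84
χ² = Σ (O − E)² / E
  colored: (132 − 108)² / 108 = 5.3333
  colorless: (60 − 84)² / 84 = 6.8571
χ² = 5.3333 + 6.8571 = 12.1904 ≈ 12.190
Degrees of freedom = 2 − 1 = 1; critical value at α = 0.05 is 3.841.
Since 12.190 > 3.841, we reject the null hypothesis — the data do not fit the 9:7 ratio.

12.190; not consistent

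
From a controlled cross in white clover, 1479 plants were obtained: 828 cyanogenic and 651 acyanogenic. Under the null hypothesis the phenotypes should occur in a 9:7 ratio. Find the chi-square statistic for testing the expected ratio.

0.043

Total ratio parts = 16. Expected numbers out of 1479:
  cyanogenic: 1479 × 9/16 = 831.9375
  acyanogenic: 1479 × 7/16 = 647.0625
χ² = Σ (O − E)² / E
  cyanogenic: (828 − 831.9375)² / 831.9375 = 0.0186
  acyanogenic: (651 − 647.0625)² / 647.0625 = 0.0240
χ² = 0.0186 + 0.0240 = 0.0426 ≈ 0.043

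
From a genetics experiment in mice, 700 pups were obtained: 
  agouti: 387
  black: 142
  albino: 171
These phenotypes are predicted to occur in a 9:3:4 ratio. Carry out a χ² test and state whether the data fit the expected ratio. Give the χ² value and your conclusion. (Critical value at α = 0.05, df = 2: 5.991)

Expected counts for N = 700 under a 9:3:4 ratio (total parts = 16):
  agouti: 700 × 9/16 = 393.75
  black: 700 × 3/16 = 131.25
  albino: 700 × 4/16 = 175
χ² = Σ (O − E)² / E
  agouti: (387 − 393.75)² / 393.75 = 0.1157
  black: (142 − 131.25)² / 131.25 = 0.8805
  albino: (171 − 175)² / 175 = 0.0914
χ² = 0.1157 + 0.8805 + 0.0914 = 1.0876 ≈ 1.088
Degrees of freedom = 3 − 1 = 2; critical value at α = 0.05 is 5.991.
Since 1.088 < 5.991, we fail to reject the null hypothesis — the data are consistent with the 9:3:4 ratio.

1.088; consistent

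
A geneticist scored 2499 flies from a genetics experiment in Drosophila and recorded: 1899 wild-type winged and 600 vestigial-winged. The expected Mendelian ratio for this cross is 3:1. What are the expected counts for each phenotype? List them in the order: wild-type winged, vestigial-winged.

The 3:1 ratio has 4 parts, so with N = 2499 the expected counts are:
  wild-type winged: 2499 × 3/4 = 1874.25
  vestigial-winged: 2499 × 1/4 = 624.75

1874.25, 624.75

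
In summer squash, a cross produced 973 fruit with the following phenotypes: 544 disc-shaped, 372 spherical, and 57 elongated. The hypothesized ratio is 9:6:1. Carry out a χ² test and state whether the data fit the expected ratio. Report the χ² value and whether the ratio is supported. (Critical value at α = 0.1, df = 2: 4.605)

Total ratio parts = 16. Expected numbers out of 973:
  disc-shaped: 973 × 9/16 = 547.3125
  spherical: 973 × 6/16 = 364.875
  elongated: 973 × 1/16 = 60.8125
χ² = Σ (O − E)² / E
  disc-shaped: (544 − 547.3125)² / 547.3125 = 0.0200
  spherical: (372 − 364.875)² / 364.875 = 0.1391
  elongated: (57 − 60.8125)² / 60.8125 = 0.2390
χ² = 0.0200 + 0.1391 + 0.2390 = 0.3981 ≈ 0.398
Degrees of freedom = 3 − 1 = 2; critical value at α = 0.1 is 4.605.
Since 0.398 < 4.605, we fail to reject the null hypothesis — the data are consistent with the 9:6:1 ratio.

0.398; consistent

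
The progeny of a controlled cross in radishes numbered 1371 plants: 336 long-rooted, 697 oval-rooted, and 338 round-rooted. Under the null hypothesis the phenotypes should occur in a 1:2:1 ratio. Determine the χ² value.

0.392

The 1:2:1 ratio has 4 parts, so with N = 1371 the expected counts are:
  long-rooted: 1371 × 1/4 = 342.75
  oval-rooted: 1371 × 2/4 = 685.5
  round-rooted: 1371 × 1/4 = 342.75
χ² = Σ (O − E)² / E
  long-rooted: (336 − 342.75)² / 342.75 = 0.1329
  oval-rooted: (697 − 685.5)² / 685.5 = 0.1929
  round-rooted: (338 − 342.75)² / 342.75 = 0.0658
χ² = 0.1329 + 0.1929 + 0.0658 = 0.3916 ≈ 0.392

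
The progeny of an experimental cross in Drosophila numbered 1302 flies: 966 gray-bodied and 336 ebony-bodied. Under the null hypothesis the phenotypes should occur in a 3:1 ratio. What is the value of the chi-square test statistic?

0.452

The 3:1 ratio has 4 parts, so with N = 1302 the expected counts are:
  gray-bodied: 1302 × 3/4 = 976.5
  ebony-bodied: 1302 × 1/4 = 325.5
χ² = Σ (O − E)² / E
  gray-bodied: (966 − 976.5)² / 976.5 = 0.1129
  ebony-bodied: (336 − 325.5)² / 325.5 = 0.3387
χ² = 0.1129 + 0.3387 = 0.4516 ≈ 0.452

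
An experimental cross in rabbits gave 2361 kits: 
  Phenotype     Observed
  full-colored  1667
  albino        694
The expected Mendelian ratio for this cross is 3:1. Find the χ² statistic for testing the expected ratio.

24.315

Under the 3:1 hypothesis (Σ ratio = 4, N = 2361):
  full-colored: 2361 × 3/4 = 1770.75
  albino: 2361 × 1/4 = 590.25
χ² = Σ (O − E)² / E
  full-colored: (1667 − 1770.75)² / 1770.75 = 6.0788
  albino: (694 − 590.25)² / 590.25 = 18.2364
χ² = 6.0788 + 18.2364 = 24.3152 ≈ 24.315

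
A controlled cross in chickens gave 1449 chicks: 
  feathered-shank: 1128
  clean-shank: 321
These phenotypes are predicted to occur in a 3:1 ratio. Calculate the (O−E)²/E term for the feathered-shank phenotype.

1.566

Expected counts for N = 1449 under a 3:1 ratio (total parts = 4):
  feathered-shank: 1449 × 3/4 = 1086.75
  clean-shank: 1449 × 1/4 = 362.25
Contribution of feathered-shank: (1128 − 1086.75)² / 1086.75 = 1.5657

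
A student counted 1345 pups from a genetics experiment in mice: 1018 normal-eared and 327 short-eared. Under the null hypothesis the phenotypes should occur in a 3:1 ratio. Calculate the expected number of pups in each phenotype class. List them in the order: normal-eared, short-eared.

Under the 3:1 hypothesis (Σ ratio = 4, N = 1345):
  normal-eared: 1345 × 3/4 = 1008.75
  short-eared: 1345 × 1/4 = 336.25

1008.75, 336.25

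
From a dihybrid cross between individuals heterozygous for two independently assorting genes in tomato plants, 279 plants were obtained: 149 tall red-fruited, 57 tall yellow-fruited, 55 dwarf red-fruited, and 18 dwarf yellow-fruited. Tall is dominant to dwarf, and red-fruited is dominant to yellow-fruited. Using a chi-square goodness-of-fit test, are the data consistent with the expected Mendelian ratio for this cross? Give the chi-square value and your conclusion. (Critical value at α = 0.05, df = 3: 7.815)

0.978; consistent

A dihybrid F₂ with independent assortment and complete dominance at both loci gives a 9:3:3:1 phenotypic ratio.
Expected counts for N = 279 under a 9:3:3:1 ratio (total parts = 16):
  tall red-fruited: 279 × 9/16 = 156.9375
  tall yellow-fruited: 279 × 3/16 = 52.3125
  dwarf red-fruited: 279 × 3/16 = 52.3125
  dwarf yellow-fruited: 279 × 1/16 = 17.4375
χ² = Σ (O − E)² / E
  tall red-fruited: (149 − 156.9375)² / 156.9375 = 0.4015
  tall yellow-fruited: (57 − 52.3125)² / 52.3125 = 0.4200
  dwarf red-fruited: (55 − 52.3125)² / 52.3125 = 0.1381
  dwarf yellow-fruited: (18 − 17.4375)² / 17.4375 = 0.0181
χ² = 0.4015 + 0.4200 + 0.1381 + 0.0181 = 0.9777 ≈ 0.978
Degrees of freedom = 4 − 1 = 3; critical value at α = 0.05 is 7.815.
Since 0.978 < 7.815, we fail to reject the null hypothesis — the data are consistent with the 9:3:3:1 ratio.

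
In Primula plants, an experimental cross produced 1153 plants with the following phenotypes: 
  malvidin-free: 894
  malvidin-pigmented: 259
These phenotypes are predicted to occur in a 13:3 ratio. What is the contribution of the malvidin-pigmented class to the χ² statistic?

Total ratio parts = 16. Expected numbers out of 1153:
  malvidin-free: 1153 × 13/16 = 936.8125
  malvidin-pigmented: 1153 × 3/16 = 216.1875
Contribution of malvidin-pigmented: (259 − 216.1875)² / 216.1875 = 8.4783

8.478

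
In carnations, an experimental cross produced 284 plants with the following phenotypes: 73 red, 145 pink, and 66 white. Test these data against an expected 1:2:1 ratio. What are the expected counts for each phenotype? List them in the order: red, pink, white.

71, 142, 71

Total ratio parts = 4. Expected numbers out of 284:
  red: 284 × 1/4 = 71
  pink: 284 × 2/4 = 142
  white: 284 × 1/4 = 71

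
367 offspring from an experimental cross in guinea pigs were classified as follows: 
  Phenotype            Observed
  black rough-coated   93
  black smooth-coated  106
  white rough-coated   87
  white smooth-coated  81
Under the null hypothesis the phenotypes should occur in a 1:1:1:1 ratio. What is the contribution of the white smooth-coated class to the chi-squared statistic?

Total ratio parts = 4. Expected numbers out of 367:
  black rough-coated: 367 × 1/4 = 91.75
  black smooth-coated: 367 × 1/4 = 91.75
  white rough-coated: 367 × 1/4 = 91.75
  white smooth-coated: 367 × 1/4 = 91.75
Contribution of white smooth-coated: (81 − 91.75)² / 91.75 = 1.2595

1.260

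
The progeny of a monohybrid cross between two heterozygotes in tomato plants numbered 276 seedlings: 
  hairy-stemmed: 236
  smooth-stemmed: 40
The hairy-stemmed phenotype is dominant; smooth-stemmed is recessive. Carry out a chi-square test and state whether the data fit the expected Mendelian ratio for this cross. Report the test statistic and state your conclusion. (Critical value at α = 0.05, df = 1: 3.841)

For a monohybrid cross between heterozygotes with complete dominance, the expected phenotypic ratio is 3:1.
The 3:1 ratio has 4 parts, so with N = 276 the expected counts are:
  hairy-stemmed: 276 × 3/4 = 207
  smooth-stemmed: 276 × 1/4 = 69
χ² = Σ (O − E)² / E
  hairy-stemmed: (236 − 207)² / 207 = 4.0628
  smooth-stemmed: (40 − 69)² / 69 = 12.1884
χ² = 4.0628 + 12.1884 = 16.2512 ≈ 16.251
Degrees of freedom = 2 − 1 = 1; critical value at α = 0.05 is 3.841.
Since 16.251 > 3.841, we reject the null hypothesis — the data do not fit the 3:1 ratio.

16.251; not consistent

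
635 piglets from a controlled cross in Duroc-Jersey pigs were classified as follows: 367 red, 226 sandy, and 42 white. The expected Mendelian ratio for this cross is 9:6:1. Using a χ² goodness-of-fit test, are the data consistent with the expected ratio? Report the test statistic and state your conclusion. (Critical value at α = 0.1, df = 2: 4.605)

The 9:6:1 ratio has 16 parts, so with N = 635 the expected counts are:
  red: 635 × 9/16 = 357.1875
  sandy: 635 × 6/16 = 238.125
  white: 635 × 1/16 = 39.6875
χ² = Σ (O − E)² / E
  red: (367 − 357.1875)² / 357.1875 = 0.2696
  sandy: (226 − 238.125)² / 238.125 = 0.6174
  white: (42 − 39.6875)² / 39.6875 = 0.1347
χ² = 0.2696 + 0.6174 + 0.1347 = 1.0217 ≈ 1.022
Degrees of freedom = 3 − 1 = 2; critical value at α = 0.1 is 4.605.
Since 1.022 < 4.605, we fail to reject the null hypothesis — the data are consistent with the 9:6:1 ratio.

1.022; consistent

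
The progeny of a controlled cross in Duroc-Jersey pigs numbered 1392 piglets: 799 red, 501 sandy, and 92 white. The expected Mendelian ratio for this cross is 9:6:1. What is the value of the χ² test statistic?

1.459

Expected counts for N = 1392 under a 9:6:1 ratio (total parts = 16):
  red: 1392 × 9/16 = 783
  sandy: 1392 × 6/16 = 522
  white: 1392 × 1/16 = 87
χ² = Σ (O − E)² / E
  red: (799 − 783)² / 783 = 0.3269
  sandy: (501 − 522)² / 522 = 0.8448
  white: (92 − 87)² / 87 = 0.2874
χ² = 0.3269 + 0.8448 + 0.2874 = 1.4591 ≈ 1.459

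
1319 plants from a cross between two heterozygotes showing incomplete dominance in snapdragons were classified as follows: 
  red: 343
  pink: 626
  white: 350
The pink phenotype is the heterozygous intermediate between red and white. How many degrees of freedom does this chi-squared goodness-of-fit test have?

2

With incomplete dominance, a heterozygote × heterozygote cross gives a 1:2:1 phenotypic ratio.
A goodness-of-fit test with 3 phenotype classes has df = 3 − 1 = 2.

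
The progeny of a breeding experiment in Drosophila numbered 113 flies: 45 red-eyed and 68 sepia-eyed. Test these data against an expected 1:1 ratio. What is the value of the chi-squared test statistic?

4.681

Expected counts for N = 113 under a 1:1 ratio (total parts = 2):
  red-eyed: 113 × 1/2 = 56.5
  sepia-eyed: 113 × 1/2 = 56.5
χ² = Σ (O − E)² / E
  red-eyed: (45 − 56.5)² / 56.5 = 2.3407
  sepia-eyed: (68 − 56.5)² / 56.5 = 2.3407
χ² = 2.3407 + 2.3407 = 4.6814 ≈ 4.681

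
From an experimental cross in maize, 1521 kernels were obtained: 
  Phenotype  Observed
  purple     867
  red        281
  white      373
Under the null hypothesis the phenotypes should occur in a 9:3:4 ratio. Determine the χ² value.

Total ratio parts = 16. Expected numbers out of 1521:
  purple: 1521 × 9/16 = 855.5625
  red: 1521 × 3/16 = 285.1875
  white: 1521 × 4/16 = 380.25
χ² = Σ (O − E)² / E
  purple: (867 − 855.5625)² / 855.5625 = 0.1529
  red: (281 − 285.1875)² / 285.1875 = 0.0615
  white: (373 − 380.25)² / 380.25 = 0.1382
χ² = 0.1529 + 0.0615 + 0.1382 = 0.3526 ≈ 0.353

0.353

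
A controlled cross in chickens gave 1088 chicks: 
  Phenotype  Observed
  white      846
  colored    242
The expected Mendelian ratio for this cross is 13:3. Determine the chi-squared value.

8.712

Expected counts for N = 1088 under a 13:3 ratio (total parts = 16):
  white: 1088 × 13/16 = 884
  colored: 1088 × 3/16 = 204
χ² = Σ (O − E)² / E
  white: (846 − 884)² / 884 = 1.6335
  colored: (242 − 204)² / 204 = 7.0784
χ² = 1.6335 + 7.0784 = 8.7119 ≈ 8.712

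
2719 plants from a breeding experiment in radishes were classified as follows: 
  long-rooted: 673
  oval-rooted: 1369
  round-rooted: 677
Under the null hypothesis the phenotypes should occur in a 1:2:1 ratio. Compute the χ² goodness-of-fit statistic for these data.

The 1:2:1 ratio has 4 parts, so with N = 2719 the expected counts are:
  long-rooted: 2719 × 1/4 = 679.75
  oval-rooted: 2719 × 2/4 = 1359.5
  round-rooted: 2719 × 1/4 = 679.75
χ² = Σ (O − E)² / E
  long-rooted: (673 − 679.75)² / 679.75 = 0.0670
  oval-rooted: (1369 − 1359.5)² / 1359.5 = 0.0664
  round-rooted: (677 − 679.75)² / 679.75 = 0.0111
χ² = 0.0670 + 0.0664 + 0.0111 = 0.1445 ≈ 0.145

0.145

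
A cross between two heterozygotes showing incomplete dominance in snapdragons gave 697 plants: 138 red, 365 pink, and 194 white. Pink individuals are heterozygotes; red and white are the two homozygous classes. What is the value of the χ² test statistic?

10.561

With incomplete dominance, a heterozygote × heterozygote cross gives a 1:2:1 phenotypic ratio.
Expected counts for N = 697 under a 1:2:1 ratio (total parts = 4):
  red: 697 × 1/4 = 174.25
  pink: 697 × 2/4 = 348.5
  white: 697 × 1/4 = 174.25
χ² = Σ (O − E)² / E
  red: (138 − 174.25)² / 174.25 = 7.5412
  pink: (365 − 348.5)² / 348.5 = 0.7812
  white: (194 − 174.25)² / 174.25 = 2.2385
χ² = 7.5412 + 0.7812 + 2.2385 = 10.5609 ≈ 10.561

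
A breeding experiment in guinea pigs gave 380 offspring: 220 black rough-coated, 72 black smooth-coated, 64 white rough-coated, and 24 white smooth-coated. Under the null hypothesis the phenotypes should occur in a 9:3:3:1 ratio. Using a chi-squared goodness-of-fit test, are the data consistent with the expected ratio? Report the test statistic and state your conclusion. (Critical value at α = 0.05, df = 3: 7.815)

0.931; consistent

Under the 9:3:3:1 hypothesis (Σ ratio = 16, N = 380):
  black rough-coated: 380 × 9/16 = 213.75
  black smooth-coated: 380 × 3/16 = 71.25
  white rough-coated: 380 × 3/16 = 71.25
  white smooth-coated: 380 × 1/16 = 23.75
χ² = Σ (O − E)² / E
  black rough-coated: (220 − 213.75)² / 213.75 = 0.1827
  black smooth-coated: (72 − 71.25)² / 71.25 = 0.0079
  white rough-coated: (64 − 71.25)² / 71.25 = 0.7377
  white smooth-coated: (24 − 23.75)² / 23.75 = 0.0026
χ² = 0.1827 + 0.0079 + 0.7377 + 0.0026 = 0.9309 ≈ 0.931
Degrees of freedom = 4 − 1 = 3; critical value at α = 0.05 is 7.815.
Since 0.931 < 7.815, we fail to reject the null hypothesis — the data are consistent with the 9:3:3:1 ratio.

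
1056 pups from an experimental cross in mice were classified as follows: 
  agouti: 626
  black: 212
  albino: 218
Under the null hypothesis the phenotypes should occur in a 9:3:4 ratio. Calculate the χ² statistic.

10.729

Total ratio parts = 16. Expected numbers out of 1056:
  agouti: 1056 × 9/16 = 594
  black: 1056 × 3/16 = 198
  albino: 1056 × 4/16 = 264
χ² = Σ (O − E)² / E
  agouti: (626 − 594)² / 594 = 1.7239
  black: (212 − 198)² / 198 = 0.9899
  albino: (218 − 264)² / 264 = 8.0152
χ² = 1.7239 + 0.9899 + 8.0152 = 10.729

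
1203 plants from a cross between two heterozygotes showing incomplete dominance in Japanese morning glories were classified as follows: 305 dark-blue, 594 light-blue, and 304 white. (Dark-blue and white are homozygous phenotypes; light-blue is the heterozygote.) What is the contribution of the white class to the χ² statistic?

0.035

With incomplete dominance, a heterozygote × heterozygote cross gives a 1:2:1 phenotypic ratio.
Total ratio parts = 4. Expected numbers out of 1203:
  dark-blue: 1203 × 1/4 = 300.75
  light-blue: 1203 × 2/4 = 601.5
  white: 1203 × 1/4 = 300.75
Contribution of white: (304 − 300.75)² / 300.75 = 0.0351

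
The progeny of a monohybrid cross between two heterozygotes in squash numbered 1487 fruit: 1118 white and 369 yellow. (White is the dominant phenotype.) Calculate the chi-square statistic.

For a monohybrid cross between heterozygotes with complete dominance, the expected phenotypic ratio is 3:1.
Under the 3:1 hypothesis (Σ ratio = 4, N = 1487):
  white: 1487 × 3/4 = 1115.25
  yellow: 1487 × 1/4 = 371.75
χ² = Σ (O − E)² / E
  white: (1118 − 1115.25)² / 1115.25 = 0.0068
  yellow: (369 − 371.75)² / 371.75 = 0.0203
χ² = 0.0068 + 0.0203 = 0.0271 ≈ 0.027

0.027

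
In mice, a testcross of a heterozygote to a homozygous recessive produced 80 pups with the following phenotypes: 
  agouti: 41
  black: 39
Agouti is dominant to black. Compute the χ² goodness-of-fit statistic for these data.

A testcross of a heterozygote (Aa × aa) gives a 1:1 phenotypic ratio.
Total ratio parts = 2. Expected numbers out of 80:
  agouti: 80 × 1/2 = 40
  black: 80 × 1/2 = 40
χ² = Σ (O − E)² / E
  agouti: (41 − 40)² / 40 = 0.0250
  black: (39 − 40)² / 40 = 0.0250
χ² = 0.0250 + 0.0250 = 0.050

0.050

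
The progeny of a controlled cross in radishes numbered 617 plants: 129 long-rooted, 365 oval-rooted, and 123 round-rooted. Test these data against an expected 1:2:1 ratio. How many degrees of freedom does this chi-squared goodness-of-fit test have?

A goodness-of-fit test with 3 phenotype classes has df = 3 − 1 = 2.

2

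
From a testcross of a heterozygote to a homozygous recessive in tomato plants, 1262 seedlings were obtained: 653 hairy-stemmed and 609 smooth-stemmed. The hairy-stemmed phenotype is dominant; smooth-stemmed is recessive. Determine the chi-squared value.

A testcross of a heterozygote (Aa × aa) gives a 1:1 phenotypic ratio.
Expected counts for N = 1262 under a 1:1 ratio (total parts = 2):
  hairy-stemmed: 1262 × 1/2 = 631
  smooth-stemmed: 1262 × 1/2 = 631
χ² = Σ (O − E)² / E
  hairy-stemmed: (653 − 631)² / 631 = 0.7670
  smooth-stemmed: (609 − 631)² / 631 = 0.7670
χ² = 0.7670 + 0.7670 = 1.534

1.534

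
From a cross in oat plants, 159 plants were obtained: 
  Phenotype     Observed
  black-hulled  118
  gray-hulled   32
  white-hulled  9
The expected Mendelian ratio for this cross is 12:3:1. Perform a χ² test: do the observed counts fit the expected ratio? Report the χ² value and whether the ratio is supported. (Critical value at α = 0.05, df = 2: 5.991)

The 12:3:1 ratio has 16 parts, so with N = 159 the expected counts are:
  black-hulled: 159 × 12/16 = 119.25
  gray-hulled: 159 × 3/16 = 29.8125
  white-hulled: 159 × 1/16 = 9.9375
χ² = Σ (O − E)² / E
  black-hulled: (118 − 119.25)² / 119.25 = 0.0131
  gray-hulled: (32 − 29.8125)² / 29.8125 = 0.1605
  white-hulled: (9 − 9.9375)² / 9.9375 = 0.0884
χ² = 0.0131 + 0.1605 + 0.0884 = 0.262
Degrees of freedom = 3 − 1 = 2; critical value at α = 0.05 is 5.991.
Since 0.262 < 5.991, we fail to reject the null hypothesis — the data are consistent with the 12:3:1 ratio.

0.262; consistent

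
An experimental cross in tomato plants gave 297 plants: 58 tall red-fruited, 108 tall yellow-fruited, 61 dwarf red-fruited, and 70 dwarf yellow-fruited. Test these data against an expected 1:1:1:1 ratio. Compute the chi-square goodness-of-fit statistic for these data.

21.505

Under the 1:1:1:1 hypothesis (Σ ratio = 4, N = 297):
  tall red-fruited: 297 × 1/4 = 74.25
  tall yellow-fruited: 297 × 1/4 = 74.25
  dwarf red-fruited: 297 × 1/4 = 74.25
  dwarf yellow-fruited: 297 × 1/4 = 74.25
χ² = Σ (O − E)² / E
  tall red-fruited: (58 − 74.25)² / 74.25 = 3.5564
  tall yellow-fruited: (108 − 74.25)² / 74.25 = 15.3409
  dwarf red-fruited: (61 − 74.25)² / 74.25 = 2.3645
  dwarf yellow-fruited: (70 − 74.25)² / 74.25 = 0.2433
χ² = 3.5564 + 15.3409 + 2.3645 + 0.2433 = 21.5051 ≈ 21.505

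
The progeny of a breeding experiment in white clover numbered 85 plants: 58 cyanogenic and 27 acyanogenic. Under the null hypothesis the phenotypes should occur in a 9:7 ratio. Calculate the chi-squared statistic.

4.962

Under the 9:7 hypothesis (Σ ratio = 16, N = 85):
  cyanogenic: 85 × 9/16 = 47.8125
  acyanogenic: 85 × 7/16 = 37.1875
χ² = Σ (O − E)² / E
  cyanogenic: (58 − 47.8125)² / 47.8125 = 2.1707
  acyanogenic: (27 − 37.1875)² / 37.1875 = 2.7909
χ² = 2.1707 + 2.7909 = 4.9616 ≈ 4.962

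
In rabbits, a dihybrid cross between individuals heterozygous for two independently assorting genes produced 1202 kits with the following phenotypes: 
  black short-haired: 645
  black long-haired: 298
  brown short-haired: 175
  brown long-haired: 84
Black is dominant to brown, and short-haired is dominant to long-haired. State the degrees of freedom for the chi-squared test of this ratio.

3

A dihybrid F₂ with independent assortment and complete dominance at both loci gives a 9:3:3:1 phenotypic ratio.
A goodness-of-fit test with 4 phenotype classes has df = 4 − 1 = 3.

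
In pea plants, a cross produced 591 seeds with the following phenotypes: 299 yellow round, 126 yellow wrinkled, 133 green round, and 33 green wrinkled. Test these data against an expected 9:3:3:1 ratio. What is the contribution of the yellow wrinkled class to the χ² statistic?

The 9:3:3:1 ratio has 16 parts, so with N = 591 the expected counts are:
  yellow round: 591 × 9/16 = 332.4375
  yellow wrinkled: 591 × 3/16 = 110.8125
  green round: 591 × 3/16 = 110.8125
  green wrinkled: 591 × 1/16 = 36.9375
Contribution of yellow wrinkled: (126 − 110.8125)² / 110.8125 = 2.0815

2.082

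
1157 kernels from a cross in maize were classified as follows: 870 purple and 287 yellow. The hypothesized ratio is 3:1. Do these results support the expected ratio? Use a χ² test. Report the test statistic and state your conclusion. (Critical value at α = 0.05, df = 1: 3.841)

Expected counts for N = 1157 under a 3:1 ratio (total parts = 4):
  purple: 1157 × 3/4 = 867.75
  yellow: 1157 × 1/4 = 289.25
χ² = Σ (O − E)² / E
  purple: (870 − 867.75)² / 867.75 = 0.0058
  yellow: (287 − 289.25)² / 289.25 = 0.0175
χ² = 0.0058 + 0.0175 = 0.0233 ≈ 0.023
Degrees of freedom = 2 − 1 = 1; critical value at α = 0.05 is 3.841.
Since 0.023 < 3.841, we fail to reject the null hypothesis — the data are consistent with the 3:1 ratio.

0.023; consistent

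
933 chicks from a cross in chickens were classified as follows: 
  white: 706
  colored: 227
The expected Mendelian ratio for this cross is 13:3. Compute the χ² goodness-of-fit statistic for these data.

19.070

Under the 13:3 hypothesis (Σ ratio = 16, N = 933):
  white: 933 × 13/16 = 758.0625
  colored: 933 × 3/16 = 174.9375
χ² = Σ (O − E)² / E
  white: (706 − 758.0625)² / 758.0625 = 3.5756
  colored: (227 − 174.9375)² / 174.9375 = 15.4941
χ² = 3.5756 + 15.4941 = 19.0697 ≈ 19.070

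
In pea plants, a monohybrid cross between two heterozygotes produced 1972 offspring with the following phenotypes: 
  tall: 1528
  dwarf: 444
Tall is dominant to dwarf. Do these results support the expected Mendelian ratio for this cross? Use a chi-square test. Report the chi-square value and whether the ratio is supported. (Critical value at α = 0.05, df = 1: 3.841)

For a monohybrid cross between heterozygotes with complete dominance, the expected phenotypic ratio is 3:1.
Total ratio parts = 4. Expected numbers out of 1972:
  tall: 1972 × 3/4 = 1479
  dwarf: 1972 × 1/4 = 493
χ² = Σ (O − E)² / E
  tall: (1528 − 1479)² / 1479 = 1.6234
  dwarf: (444 − 493)² / 493 = 4.8702
χ² = 1.6234 + 4.8702 = 6.4936 ≈ 6.494
Degrees of freedom = 2 − 1 = 1; critical value at α = 0.05 is 3.841.
Since 6.494 > 3.841, we reject the null hypothesis — the data do not fit the 3:1 ratio.

6.494; not consistent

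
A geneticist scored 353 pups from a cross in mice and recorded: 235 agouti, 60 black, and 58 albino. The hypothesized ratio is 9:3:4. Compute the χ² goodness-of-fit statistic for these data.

The 9:3:4 ratio has 16 parts, so with N = 353 the expected counts are:
  agouti: 353 × 9/16 = 198.5625
  black: 353 × 3/16 = 66.1875
  albino: 353 × 4/16 = 88.25
χ² = Σ (O − E)² / E
  agouti: (235 − 198.5625)² / 198.5625 = 6.6865
  black: (60 − 66.1875)² / 66.1875 = 0.5784
  albino: (58 − 88.25)² / 88.25 = 10.3690
χ² = 6.6865 + 0.5784 + 10.3690 = 17.6339 ≈ 17.634

17.634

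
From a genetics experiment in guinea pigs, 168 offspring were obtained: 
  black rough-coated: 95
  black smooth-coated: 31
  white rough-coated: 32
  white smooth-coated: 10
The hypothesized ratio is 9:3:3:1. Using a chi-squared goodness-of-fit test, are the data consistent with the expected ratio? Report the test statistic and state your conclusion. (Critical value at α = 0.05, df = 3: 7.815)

0.042; consistent

Under the 9:3:3:1 hypothesis (Σ ratio = 16, N = 168):
  black rough-coated: 168 × 9/16 = 94.5
  black smooth-coated: 168 × 3/16 = 31.5
  white rough-coated: 168 × 3/16 = 31.5
  white smooth-coated: 168 × 1/16 = 10.5
χ² = Σ (O − E)² / E
  black rough-coated: (95 − 94.5)² / 94.5 = 0.0026
  black smooth-coated: (31 − 31.5)² / 31.5 = 0.0079
  white rough-coated: (32 − 31.5)² / 31.5 = 0.0079
  white smooth-coated: (10 − 10.5)² / 10.5 = 0.0238
χ² = 0.0026 + 0.0079 + 0.0079 + 0.0238 = 0.0422 ≈ 0.042
Degrees of freedom = 4 − 1 = 3; critical value at α = 0.05 is 7.815.
Since 0.042 < 7.815, we fail to reject the null hypothesis — the data are consistent with the 9:3:3:1 ratio.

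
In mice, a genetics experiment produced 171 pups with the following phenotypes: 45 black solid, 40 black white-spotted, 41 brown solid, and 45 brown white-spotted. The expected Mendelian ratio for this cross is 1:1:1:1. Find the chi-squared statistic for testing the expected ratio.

Expected counts for N = 171 under a 1:1:1:1 ratio (total parts = 4):
  black solid: 171 × 1/4 = 42.75
  black white-spotted: 171 × 1/4 = 42.75
  brown solid: 171 × 1/4 = 42.75
  brown white-spotted: 171 × 1/4 = 42.75
χ² = Σ (O − E)² / E
  black solid: (45 − 42.75)² / 42.75 = 0.1184
  black white-spotted: (40 − 42.75)² / 42.75 = 0.1769
  brown solid: (41 − 42.75)² / 42.75 = 0.0716
  brown white-spotted: (45 − 42.75)² / 42.75 = 0.1184
χ² = 0.1184 + 0.1769 + 0.0716 + 0.1184 = 0.4853 ≈ 0.485

0.485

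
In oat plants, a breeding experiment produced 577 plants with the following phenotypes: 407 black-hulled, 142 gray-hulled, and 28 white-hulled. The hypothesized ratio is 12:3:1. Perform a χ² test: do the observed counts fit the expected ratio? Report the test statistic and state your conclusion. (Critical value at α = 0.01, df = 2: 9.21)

Expected counts for N = 577 under a 12:3:1 ratio (total parts = 16):
  black-hulled: 577 × 12/16 = 432.75
  gray-hulled: 577 × 3/16 = 108.1875
  white-hulled: 577 × 1/16 = 36.0625
χ² = Σ (O − E)² / E
  black-hulled: (407 − 432.75)² / 432.75 = 1.5322
  gray-hulled: (142 − 108.1875)² / 108.1875 = 10.5676
  white-hulled: (28 − 36.0625)² / 36.0625 = 1.8025
χ² = 1.5322 + 10.5676 + 1.8025 = 13.9023 ≈ 13.902
Degrees of freedom = 3 − 1 = 2; critical value at α = 0.01 is 9.21.
Since 13.902 > 9.21, we reject the null hypothesis — the data do not fit the 12:3:1 ratio.

13.902; not consistent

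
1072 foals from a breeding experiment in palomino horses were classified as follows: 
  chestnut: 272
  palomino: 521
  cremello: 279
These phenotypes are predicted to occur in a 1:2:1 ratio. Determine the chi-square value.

Expected counts for N = 1072 under a 1:2:1 ratio (total parts = 4):
  chestnut: 1072 × 1/4 = 268
  palomino: 1072 × 2/4 = 536
  cremello: 1072 × 1/4 = 268
χ² = Σ (O − E)² / E
  chestnut: (272 − 268)² / 268 = 0.0597
  palomino: (521 − 536)² / 536 = 0.4198
  cremello: (279 − 268)² / 268 = 0.4515
χ² = 0.0597 + 0.4198 + 0.4515 = 0.931

0.931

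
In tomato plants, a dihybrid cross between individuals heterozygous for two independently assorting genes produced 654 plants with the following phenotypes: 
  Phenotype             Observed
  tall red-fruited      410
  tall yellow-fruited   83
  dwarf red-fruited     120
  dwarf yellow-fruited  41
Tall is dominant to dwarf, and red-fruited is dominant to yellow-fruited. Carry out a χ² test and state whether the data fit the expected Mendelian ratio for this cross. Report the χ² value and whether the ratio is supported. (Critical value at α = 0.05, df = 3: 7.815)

17.685; not consistent

A dihybrid F₂ with independent assortment and complete dominance at both loci gives a 9:3:3:1 phenotypic ratio.
Total ratio parts = 16. Expected numbers out of 654:
  tall red-fruited: 654 × 9/16 = 367.875
  tall yellow-fruited: 654 × 3/16 = 122.625
  dwarf red-fruited: 654 × 3/16 = 122.625
  dwarf yellow-fruited: 654 × 1/16 = 40.875
χ² = Σ (O − E)² / E
  tall red-fruited: (410 − 367.875)² / 367.875 = 4.8237
  tall yellow-fruited: (83 − 122.625)² / 122.625 = 12.8044
  dwarf red-fruited: (120 − 122.625)² / 122.625 = 0.0562
  dwarf yellow-fruited: (41 − 40.875)² / 40.875 = 0.0004
χ² = 4.8237 + 12.8044 + 0.0562 + 0.0004 = 17.6847 ≈ 17.685
Degrees of freedom = 4 − 1 = 3; critical value at α = 0.05 is 7.815.
Since 17.685 > 7.815, we reject the null hypothesis — the data do not fit the 9:3:3:1 ratio.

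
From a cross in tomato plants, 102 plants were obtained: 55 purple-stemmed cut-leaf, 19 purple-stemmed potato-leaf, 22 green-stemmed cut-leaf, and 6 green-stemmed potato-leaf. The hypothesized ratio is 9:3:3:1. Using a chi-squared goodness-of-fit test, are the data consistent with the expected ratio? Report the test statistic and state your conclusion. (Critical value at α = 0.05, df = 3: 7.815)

0.553; consistent

The 9:3:3:1 ratio has 16 parts, so with N = 102 the expected counts are:
  purple-stemmed cut-leaf: 102 × 9/16 = 57.375
  purple-stemmed potato-leaf: 102 × 3/16 = 19.125
  green-stemmed cut-leaf: 102 × 3/16 = 19.125
  green-stemmed potato-leaf: 102 × 1/16 = 6.375
χ² = Σ (O − E)² / E
  purple-stemmed cut-leaf: (55 − 57.375)² / 57.375 = 0.0983
  purple-stemmed potato-leaf: (19 − 19.125)² / 19.125 = 0.0008
  green-stemmed cut-leaf: (22 − 19.125)² / 19.125 = 0.4322
  green-stemmed potato-leaf: (6 − 6.375)² / 6.375 = 0.0221
χ² = 0.0983 + 0.0008 + 0.4322 + 0.0221 = 0.5534 ≈ 0.553
Degrees of freedom = 4 − 1 = 3; critical value at α = 0.05 is 7.815.
Since 0.553 < 7.815, we fail to reject the null hypothesis — the data are consistent with the 9:3:3:1 ratio.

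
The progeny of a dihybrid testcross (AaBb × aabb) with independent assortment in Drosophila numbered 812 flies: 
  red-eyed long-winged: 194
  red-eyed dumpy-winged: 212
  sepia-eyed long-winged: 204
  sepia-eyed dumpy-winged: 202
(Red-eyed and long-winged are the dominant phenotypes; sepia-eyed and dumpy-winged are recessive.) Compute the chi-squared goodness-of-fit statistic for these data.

A dihybrid testcross with independent assortment gives a 1:1:1:1 ratio.
The 1:1:1:1 ratio has 4 parts, so with N = 812 the expected counts are:
  red-eyed long-winged: 812 × 1/4 = 203
  red-eyed dumpy-winged: 812 × 1/4 = 203
  sepia-eyed long-winged: 812 × 1/4 = 203
  sepia-eyed dumpy-winged: 812 × 1/4 = 203
χ² = Σ (O − E)² / E
  red-eyed long-winged: (194 − 203)² / 203 = 0.3990
  red-eyed dumpy-winged: (212 − 203)² / 203 = 0.3990
  sepia-eyed long-winged: (204 − 203)² / 203 = 0.0049
  sepia-eyed dumpy-winged: (202 − 203)² / 203 = 0.0049
χ² = 0.3990 + 0.3990 + 0.0049 + 0.0049 = 0.8078 ≈ 0.808

0.808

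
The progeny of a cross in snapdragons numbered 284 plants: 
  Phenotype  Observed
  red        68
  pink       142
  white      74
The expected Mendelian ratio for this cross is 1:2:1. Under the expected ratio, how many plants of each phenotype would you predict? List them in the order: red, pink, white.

71, 142, 71

Total ratio parts = 4. Expected numbers out of 284:
  red: 284 × 1/4 = 71
  pink: 284 × 2/4 = 142
  white: 284 × 1/4 = 71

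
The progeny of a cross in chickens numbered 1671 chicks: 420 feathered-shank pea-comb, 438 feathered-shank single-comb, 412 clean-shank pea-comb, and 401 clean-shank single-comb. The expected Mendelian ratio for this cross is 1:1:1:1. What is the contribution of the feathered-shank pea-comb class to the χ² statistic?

Total ratio parts = 4. Expected numbers out of 1671:
  feathered-shank pea-comb: 1671 × 1/4 = 417.75
  feathered-shank single-comb: 1671 × 1/4 = 417.75
  clean-shank pea-comb: 1671 × 1/4 = 417.75
  clean-shank single-comb: 1671 × 1/4 = 417.75
Contribution of feathered-shank pea-comb: (420 − 417.75)² / 417.75 = 0.0121

0.012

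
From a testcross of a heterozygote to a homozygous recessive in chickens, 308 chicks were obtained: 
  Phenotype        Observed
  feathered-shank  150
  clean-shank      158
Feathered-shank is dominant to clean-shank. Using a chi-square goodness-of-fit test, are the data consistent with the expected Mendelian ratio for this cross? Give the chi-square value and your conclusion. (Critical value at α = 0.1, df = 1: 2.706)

0.208; consistent

A testcross of a heterozygote (Aa × aa) gives a 1:1 phenotypic ratio.
Under the 1:1 hypothesis (Σ ratio = 2, N = 308):
  feathered-shank: 308 × 1/2 = 154
  clean-shank: 308 × 1/2 = 154
χ² = Σ (O − E)² / E
  feathered-shank: (150 − 154)² / 154 = 0.1039
  clean-shank: (158 − 154)² / 154 = 0.1039
χ² = 0.1039 + 0.1039 = 0.2078 ≈ 0.208
Degrees of freedom = 2 − 1 = 1; critical value at α = 0.1 is 2.706.
Since 0.208 < 2.706, we fail to reject the null hypothesis — the data are consistent with the 1:1 ratio.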